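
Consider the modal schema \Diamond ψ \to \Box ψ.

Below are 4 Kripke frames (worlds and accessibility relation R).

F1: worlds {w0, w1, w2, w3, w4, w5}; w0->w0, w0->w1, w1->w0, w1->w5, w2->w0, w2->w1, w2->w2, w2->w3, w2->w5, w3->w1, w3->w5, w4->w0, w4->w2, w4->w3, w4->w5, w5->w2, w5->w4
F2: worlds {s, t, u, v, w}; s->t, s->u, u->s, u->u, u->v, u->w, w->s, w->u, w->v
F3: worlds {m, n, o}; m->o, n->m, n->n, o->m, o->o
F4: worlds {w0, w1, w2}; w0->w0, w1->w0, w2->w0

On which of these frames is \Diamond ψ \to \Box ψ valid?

Frame correspondent (Sahlqvist): \forall x \forall y \forall z (Rxy \wedge Rxz \to y = z) — i.e. partial functionality.
F1: fails — w0 sees both w0 and w1.
F2: fails — s sees both t and u.
F3: fails — n sees both m and n.
F4: satisfies the condition.

F4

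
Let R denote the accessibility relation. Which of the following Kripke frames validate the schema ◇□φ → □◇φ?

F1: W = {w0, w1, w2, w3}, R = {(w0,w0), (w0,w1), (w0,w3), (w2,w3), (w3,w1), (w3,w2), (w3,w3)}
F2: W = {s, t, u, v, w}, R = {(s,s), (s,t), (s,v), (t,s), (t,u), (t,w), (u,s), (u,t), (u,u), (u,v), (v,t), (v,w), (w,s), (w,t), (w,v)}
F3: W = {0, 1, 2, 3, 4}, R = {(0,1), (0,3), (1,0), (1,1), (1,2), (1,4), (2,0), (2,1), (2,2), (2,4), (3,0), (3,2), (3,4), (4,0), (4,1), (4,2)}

Frame correspondent (Sahlqvist): ∀x ∀y ∀z (Rxy ∧ Rxz → ∃w (Ryw ∧ Rzw)) — i.e. convergence.
F1: fails — Rw0w1 and Rw0w1 but w1 and w1 have no common successor.
F2: condition met.
F3: condition met.
Valid on: F2, F3.

F2, F3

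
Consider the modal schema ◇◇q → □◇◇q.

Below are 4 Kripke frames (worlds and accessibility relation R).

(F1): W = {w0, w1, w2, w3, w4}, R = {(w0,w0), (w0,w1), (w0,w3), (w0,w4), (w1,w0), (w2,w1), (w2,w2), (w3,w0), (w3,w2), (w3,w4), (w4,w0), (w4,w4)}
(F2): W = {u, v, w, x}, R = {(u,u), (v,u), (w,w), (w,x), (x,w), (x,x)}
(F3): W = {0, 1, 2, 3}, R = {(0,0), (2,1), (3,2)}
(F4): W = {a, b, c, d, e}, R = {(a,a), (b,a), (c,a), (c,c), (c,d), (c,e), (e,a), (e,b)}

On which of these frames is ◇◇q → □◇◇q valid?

This is the axiom for a generalized confluence (Geach) condition; its first-order frame correspondent is ∀x ∀y ∀z ((xR²y ∧ xRz) → ∃w (y = w ∧ zR²w)).
(F1): fails — w0R²w2, w0Rw1 but no w with w2=w and w1R²w.
(F2): satisfies the condition.
(F3): fails — 3R²1, 3R2 but no w with 1=w and 2R²w.
(F4): fails — cR²a, cRd but no w with a=w and dR²w.

(F2)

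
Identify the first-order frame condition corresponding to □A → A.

This schema is the T axiom.
Its frame correspondent is reflexivity — ∀x Rxx.

reflexivity: ∀x Rxx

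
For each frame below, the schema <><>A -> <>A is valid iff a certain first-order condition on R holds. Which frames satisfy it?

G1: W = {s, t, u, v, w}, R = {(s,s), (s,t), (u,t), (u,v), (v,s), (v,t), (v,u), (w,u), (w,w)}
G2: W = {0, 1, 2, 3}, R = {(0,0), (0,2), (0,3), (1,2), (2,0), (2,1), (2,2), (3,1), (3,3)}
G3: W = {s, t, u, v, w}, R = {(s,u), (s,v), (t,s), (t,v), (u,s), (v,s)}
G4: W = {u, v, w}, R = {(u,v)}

This is the axiom for transitivity; its first-order frame correspondent is forall x forall y forall z (Rxy & Ryz -> Rxz).
G1: fails — Ruv and Rvu but not Ruu.
G2: fails — R02 and R21 but not R01.
G3: fails — Rus and Rsv but not Ruv.
G4: condition met.

G4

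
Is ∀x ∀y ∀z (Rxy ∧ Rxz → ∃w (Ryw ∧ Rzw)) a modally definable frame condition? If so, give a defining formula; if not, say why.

Yes: it is convergence, defined by the .2 schema ◇□q → □◇q.

Definable; ◇□q → □◇q defines it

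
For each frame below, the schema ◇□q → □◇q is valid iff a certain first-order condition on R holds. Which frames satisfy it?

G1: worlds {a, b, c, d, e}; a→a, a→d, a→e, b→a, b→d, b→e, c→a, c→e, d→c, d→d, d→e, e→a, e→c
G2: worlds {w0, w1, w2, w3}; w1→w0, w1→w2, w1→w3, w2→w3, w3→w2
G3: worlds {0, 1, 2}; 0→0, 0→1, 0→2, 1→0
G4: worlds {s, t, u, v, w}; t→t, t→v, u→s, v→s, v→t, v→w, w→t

The schema corresponds to convergence: ∀x ∀y ∀z (Rxy ∧ Rxz → ∃w (Ryw ∧ Rzw)).
G1: satisfies the condition.
G2: fails — Rw1w2 and Rw1w0 but w2 and w0 have no common successor.
G3: fails — R00 and R02 but 0 and 2 have no common successor.
G4: fails — Rus and Rus but s and s have no common successor.

G1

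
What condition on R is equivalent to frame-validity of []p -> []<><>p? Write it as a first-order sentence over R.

forall x forall z (xRz -> exists w (xRw & z R^2 w))

This is a Sahlqvist (Geach-type) schema ◇^0□^1p → □^1◇^2p.
Minimal-valuation argument: fix x; take any y with xR^0y and any z with xR^1z. Set V(p) to the set of worlds R-reachable from y in exactly 1 step. Then □^1p holds at y, so the antecedent holds at x; validity forces ◇^2p at z, giving a w with zR^2w and yR^1w.
First-order correspondent: forall x forall z (xRz -> exists w (xRw & z R^2 w)).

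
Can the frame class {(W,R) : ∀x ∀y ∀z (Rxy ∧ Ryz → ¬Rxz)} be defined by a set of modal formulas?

Any modally definable frame class is closed under surjective bounded morphisms.
The 5-cycle (worlds a,b,c,d,e with a→b→c→d→e→a) is intransitive. Mapping every world to a single reflexive point • is a surjective bounded morphism; the reflexive point is not intransitive (R••∧R•• but R••).
Hence intransitivity is not modally definable.

Not definable by any modal formula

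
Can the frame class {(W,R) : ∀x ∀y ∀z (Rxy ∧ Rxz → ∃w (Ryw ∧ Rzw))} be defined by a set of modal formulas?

Yes, by ◇□q → □◇q

Yes: it is convergence, defined by the .2 schema ◇□q → □◇q.
Suppose ◇□q→□◇q is valid. Take Rxy, Rxz and set V(q)={w : Ryw}. Then □q at y so ◇□q at x, so □◇q at x, so ◇q at z, giving w with Rzw and Ryw.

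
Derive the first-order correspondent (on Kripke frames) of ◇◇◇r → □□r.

∀x ∀y ∀z ((xR³y ∧ xR²z) → ∃w (y = w ∧ z = w))

This is a Sahlqvist (Geach-type) schema ◇^3□^0r → □^2◇^0r.
Minimal-valuation argument: fix x; take any y with xR^3y and any z with xR^2z. Set V(r) to the set of worlds R-reachable from y in exactly 0 steps. Then □^0r holds at y, so the antecedent holds at x; validity forces ◇^0r at z, giving a w with zR^0w and yR^0w.
First-order correspondent: ∀x ∀y ∀z ((xR³y ∧ xR²z) → ∃w (y = w ∧ z = w)).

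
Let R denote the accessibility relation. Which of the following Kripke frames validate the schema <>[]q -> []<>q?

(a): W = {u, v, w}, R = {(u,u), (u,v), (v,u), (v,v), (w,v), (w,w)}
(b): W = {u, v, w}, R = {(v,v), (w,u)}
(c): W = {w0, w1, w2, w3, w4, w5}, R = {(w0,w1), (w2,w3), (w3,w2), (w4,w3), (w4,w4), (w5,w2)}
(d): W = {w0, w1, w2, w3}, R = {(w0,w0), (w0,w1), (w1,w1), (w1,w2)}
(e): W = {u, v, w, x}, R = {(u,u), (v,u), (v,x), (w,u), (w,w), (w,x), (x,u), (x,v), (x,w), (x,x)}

The schema corresponds to convergence: forall x forall y forall z (Rxy & Rxz -> exists w (Ryw & Rzw)).
(a): satisfies the condition.
(b): fails — Rwu and Rwu but u and u have no common successor.
(c): fails — Rw0w1 and Rw0w1 but w1 and w1 have no common successor.
(d): fails — Rw1w2 and Rw1w2 but w2 and w2 have no common successor.
(e): satisfies the condition.

(a), (e)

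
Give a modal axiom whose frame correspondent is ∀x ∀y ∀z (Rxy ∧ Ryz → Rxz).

The condition is transitivity. The 4 schema □r → □□r defines it.
Suppose □r→□□r is valid. Take Rxy, Ryz and set V(r)={w : Rxw}. Then □r at x, so □□r at x, so □r at y, so r at z, i.e. Rxz.

□r → □□r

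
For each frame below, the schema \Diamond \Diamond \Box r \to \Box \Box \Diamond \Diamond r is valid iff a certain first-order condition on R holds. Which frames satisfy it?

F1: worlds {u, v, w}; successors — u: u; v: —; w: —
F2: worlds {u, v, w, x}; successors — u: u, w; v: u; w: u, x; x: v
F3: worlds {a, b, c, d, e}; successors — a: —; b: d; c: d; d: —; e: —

F1, F3

This is the axiom for a generalized confluence (Geach) condition; its first-order frame correspondent is \forall x \forall y \forall z ((x R^2 y \wedge x R^2 z) \to \exists w (yRw \wedge z R^2 w)).
F1: condition met.
F2: fails — uR²x, uR²u but no t with xRt and uR²t.
F3: condition met.
Valid on: F1, F3.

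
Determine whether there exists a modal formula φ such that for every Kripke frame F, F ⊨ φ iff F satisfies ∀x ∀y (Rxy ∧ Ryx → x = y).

Any modally definable frame class is closed under surjective bounded morphisms.
The 8-cycle (worlds w0,w1,w2,w3,w4,w5,w6,w7 with w0→w1→w2→w3→w4→w5→w6→w7→w0) is antisymmetric. Sending even-indexed worlds to s and odd-indexed worlds to t is a surjective bounded morphism onto the two-world frame with s↔t, which is not antisymmetric.
So no modal formula (or set of formulas) defines exactly the antisymmetric frames.

No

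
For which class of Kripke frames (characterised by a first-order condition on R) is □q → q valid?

reflexivity

Suppose □q→q is valid. At any x set V(q)={w : Rxw}. Then □q holds at x, so q holds at x, i.e. Rxx.
Conversely, on a frame with reflexivity the schema holds at every world under every valuation.
Frame condition: ∀x Rxx.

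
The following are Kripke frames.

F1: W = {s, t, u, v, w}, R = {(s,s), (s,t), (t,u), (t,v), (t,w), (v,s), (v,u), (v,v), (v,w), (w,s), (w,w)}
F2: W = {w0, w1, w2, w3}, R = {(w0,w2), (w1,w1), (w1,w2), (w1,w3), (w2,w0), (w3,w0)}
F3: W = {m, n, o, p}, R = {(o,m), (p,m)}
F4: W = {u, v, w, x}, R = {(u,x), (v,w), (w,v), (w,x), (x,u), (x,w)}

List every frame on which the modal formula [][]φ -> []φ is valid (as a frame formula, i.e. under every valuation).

This is the axiom for density; its first-order frame correspondent is forall x forall y (Rxy -> exists z (Rxz & Rzy)).
F1: ✓.
F2: fails — Rw3w0 but no z with Rw3z and Rzw0.
F3: fails — Rom but no z with Roz and Rzm.
F4: fails — Rxw but no z with Rxz and Rzw.
Valid on: F1.

F1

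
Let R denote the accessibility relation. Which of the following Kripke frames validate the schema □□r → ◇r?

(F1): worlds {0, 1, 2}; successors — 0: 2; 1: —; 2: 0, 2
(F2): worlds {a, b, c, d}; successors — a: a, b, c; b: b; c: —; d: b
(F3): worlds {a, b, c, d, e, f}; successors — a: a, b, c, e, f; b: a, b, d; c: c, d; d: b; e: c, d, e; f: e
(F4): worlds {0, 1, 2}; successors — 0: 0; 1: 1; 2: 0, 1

(F3), (F4)

Frame correspondent (Sahlqvist): ∀x ∃w (xR²w ∧ xRw) — i.e. a generalized confluence (Geach) condition.
(F1): fails — at 1 but no w with 1R²w and 1Rw.
(F2): fails — at c but no w with cR²w and cRw.
(F3): holds.
(F4): holds.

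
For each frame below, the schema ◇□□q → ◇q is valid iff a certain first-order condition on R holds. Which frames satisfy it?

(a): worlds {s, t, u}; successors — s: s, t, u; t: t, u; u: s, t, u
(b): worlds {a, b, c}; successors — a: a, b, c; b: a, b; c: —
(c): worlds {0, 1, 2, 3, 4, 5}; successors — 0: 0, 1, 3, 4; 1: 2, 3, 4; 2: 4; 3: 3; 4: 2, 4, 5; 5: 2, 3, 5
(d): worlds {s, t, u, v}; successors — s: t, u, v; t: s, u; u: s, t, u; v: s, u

(a), (c), (d)

Frame correspondent (Sahlqvist): ∀x ∀y (xRy → ∃w (yR²w ∧ xRw)) — i.e. a generalized confluence (Geach) condition.
(a): condition met.
(b): fails — aRc but no w with cR²w and aRw.
(c): condition met.
(d): condition met.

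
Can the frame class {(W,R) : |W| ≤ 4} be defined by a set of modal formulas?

Modal frame validity is preserved under disjoint unions.
Any modal formula valid on each of 5 disjoint one-world frames is valid on their disjoint union (validity is preserved under disjoint unions). Each one-world frame has |W|=1≤4, but the union has |W|=5.
So no modal formula (or set of formulas) defines exactly the |W|≤4 frames.

No — not modally definable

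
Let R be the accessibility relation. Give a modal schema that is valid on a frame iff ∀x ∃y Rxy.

□p → ◇p

A defining formula is □p → ◇p (the D axiom).
Suppose □p→◇p is valid. At any x set V(p)=W. Then □p at x, so ◇p at x, so x has a successor.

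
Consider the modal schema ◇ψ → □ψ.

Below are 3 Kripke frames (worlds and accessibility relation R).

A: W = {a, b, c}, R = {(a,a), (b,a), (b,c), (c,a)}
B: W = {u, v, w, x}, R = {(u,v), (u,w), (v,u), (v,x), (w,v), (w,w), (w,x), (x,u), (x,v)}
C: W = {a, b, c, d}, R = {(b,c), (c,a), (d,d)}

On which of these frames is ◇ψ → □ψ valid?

The schema corresponds to partial functionality: ∀x ∀y ∀z (Rxy ∧ Rxz → y = z).
A: fails — b sees both a and c.
B: fails — u sees both v and w.
C: holds.

C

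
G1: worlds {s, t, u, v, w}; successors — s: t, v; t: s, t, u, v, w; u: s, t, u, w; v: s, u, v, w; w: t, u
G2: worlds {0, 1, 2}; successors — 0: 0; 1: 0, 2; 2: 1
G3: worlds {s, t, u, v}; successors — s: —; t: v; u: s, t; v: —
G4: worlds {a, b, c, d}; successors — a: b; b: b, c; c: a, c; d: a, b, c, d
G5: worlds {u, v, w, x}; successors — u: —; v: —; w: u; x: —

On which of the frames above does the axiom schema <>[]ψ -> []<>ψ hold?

G1

The schema corresponds to convergence: forall x forall y forall z (Rxy & Rxz -> exists w (Ryw & Rzw)).
G1: satisfies the condition.
G2: fails — R10 and R12 but 0 and 2 have no common successor.
G3: fails — Rtv and Rtv but v and v have no common successor.
G4: fails — Rcc and Rca but c and a have no common successor.
G5: fails — Rwu and Rwu but u and u have no common successor.
Valid on: G1.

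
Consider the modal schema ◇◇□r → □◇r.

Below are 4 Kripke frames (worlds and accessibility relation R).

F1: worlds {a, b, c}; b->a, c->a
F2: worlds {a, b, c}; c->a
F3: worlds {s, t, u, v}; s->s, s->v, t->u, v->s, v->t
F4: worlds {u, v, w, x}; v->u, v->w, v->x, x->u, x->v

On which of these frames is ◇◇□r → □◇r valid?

F1, F2

Frame correspondent (Sahlqvist): ∀x ∀y ∀z ((xR²y ∧ xRz) → ∃w (yRw ∧ zRw)) — i.e. a generalized confluence (Geach) condition.
F1: holds.
F2: holds.
F3: fails — sR²t, sRs but no w with tRw and sRw.
F4: fails — vR²u, vRu but no t with uRt and uRt.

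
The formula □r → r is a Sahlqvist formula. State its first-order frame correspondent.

This is the T axiom.
Its frame correspondent is reflexivity — ∀x Rxx.

reflexivity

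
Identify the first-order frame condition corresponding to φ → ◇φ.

reflexivity

This is frame-equivalent to □φ → φ (substitute ¬φ for φ and contrapose).
Suppose □φ→φ is valid. At any x set V(φ)={w : Rxw}. Then □φ holds at x, so φ holds at x, i.e. Rxx.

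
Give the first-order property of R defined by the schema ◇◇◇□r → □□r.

∀x ∀y ∀z ((xR³y ∧ xR²z) → ∃w (yRw ∧ z = w))

This is a Sahlqvist (Geach-type) schema ◇^3□^1r → □^2◇^0r.
Minimal-valuation argument: fix x; take any y with xR^3y and any z with xR^2z. Set V(r) to the set of worlds R-reachable from y in exactly 1 step. Then □^1r holds at y, so the antecedent holds at x; validity forces ◇^0r at z, giving a w with zR^0w and yR^1w.
First-order correspondent: ∀x ∀y ∀z ((xR³y ∧ xR²z) → ∃w (yRw ∧ z = w)).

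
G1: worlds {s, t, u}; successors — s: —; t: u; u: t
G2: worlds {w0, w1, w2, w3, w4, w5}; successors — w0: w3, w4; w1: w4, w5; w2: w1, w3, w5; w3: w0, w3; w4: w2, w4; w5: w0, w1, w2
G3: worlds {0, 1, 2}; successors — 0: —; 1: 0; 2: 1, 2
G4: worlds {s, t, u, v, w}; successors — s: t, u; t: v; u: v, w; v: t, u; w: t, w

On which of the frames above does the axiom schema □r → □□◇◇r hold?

G2

Frame correspondent (Sahlqvist): ∀x ∀z (xR²z → ∃w (xRw ∧ zR²w)) — i.e. a generalized confluence (Geach) condition.
G1: fails — tR²t but no w with tRw and tR²w.
G2: satisfies the condition.
G3: fails — 2R²0 but no w with 2Rw and 0R²w.
G4: fails — sR²v but no w* with sRw* and vR²w*.
Valid on: G2.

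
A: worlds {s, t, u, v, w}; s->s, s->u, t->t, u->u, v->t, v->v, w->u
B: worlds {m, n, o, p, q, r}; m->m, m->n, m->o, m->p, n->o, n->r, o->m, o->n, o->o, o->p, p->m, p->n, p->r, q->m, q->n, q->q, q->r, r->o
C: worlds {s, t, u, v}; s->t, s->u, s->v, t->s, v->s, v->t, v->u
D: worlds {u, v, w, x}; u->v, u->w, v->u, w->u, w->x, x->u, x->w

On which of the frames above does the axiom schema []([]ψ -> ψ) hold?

The schema corresponds to shift-reflexivity: forall x forall y (Rxy -> Ryy).
A: holds.
B: fails — Rnr but not Rrr.
C: fails — Rvt but not Rtt.
D: fails — Ruv but not Rvv.

A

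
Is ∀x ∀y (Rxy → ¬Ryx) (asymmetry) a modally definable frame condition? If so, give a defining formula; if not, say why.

Modal frame validity is preserved under surjective bounded morphisms.
The 3-cycle (worlds w0,w1,w2 with w0→w1→w2→w0) is asymmetric. Mapping every world to a single reflexive point • is a surjective bounded morphism, and the reflexive point is not asymmetric (R•• but asymmetry requires ¬R••).
Hence asymmetry is not modally definable.

No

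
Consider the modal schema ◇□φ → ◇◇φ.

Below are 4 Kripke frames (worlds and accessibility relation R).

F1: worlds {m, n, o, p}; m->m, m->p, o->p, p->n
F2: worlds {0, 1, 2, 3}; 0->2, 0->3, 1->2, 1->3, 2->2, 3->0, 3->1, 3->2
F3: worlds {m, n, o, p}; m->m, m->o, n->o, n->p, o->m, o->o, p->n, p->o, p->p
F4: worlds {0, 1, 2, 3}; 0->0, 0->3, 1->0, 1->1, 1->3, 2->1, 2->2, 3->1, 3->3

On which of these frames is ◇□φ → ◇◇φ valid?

The schema corresponds to a generalized confluence (Geach) condition: ∀x ∀y (xRy → ∃w (yRw ∧ xR²w)).
F1: fails — pRn but no w with nRw and pR²w.
F2: satisfies the condition.
F3: satisfies the condition.
F4: satisfies the condition.

F2, F3, F4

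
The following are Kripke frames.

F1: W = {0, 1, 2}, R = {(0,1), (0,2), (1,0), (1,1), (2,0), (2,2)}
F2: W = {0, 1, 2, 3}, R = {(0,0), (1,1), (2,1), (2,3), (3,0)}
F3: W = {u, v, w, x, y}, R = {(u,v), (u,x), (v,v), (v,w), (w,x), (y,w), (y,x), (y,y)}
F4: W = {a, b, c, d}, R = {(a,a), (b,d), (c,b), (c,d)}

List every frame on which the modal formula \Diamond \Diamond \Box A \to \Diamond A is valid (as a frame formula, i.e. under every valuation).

This is the axiom for a generalized confluence (Geach) condition; its first-order frame correspondent is \forall x \forall y (x R^2 y \to \exists w (yRw \wedge xRw)).
F1: condition met.
F2: fails — 2R²0 but no w with 0Rw and 2Rw.
F3: fails — vR²w but no t with wRt and vRt.
F4: fails — cR²d but no w with dRw and cRw.
Valid on: F1.

F1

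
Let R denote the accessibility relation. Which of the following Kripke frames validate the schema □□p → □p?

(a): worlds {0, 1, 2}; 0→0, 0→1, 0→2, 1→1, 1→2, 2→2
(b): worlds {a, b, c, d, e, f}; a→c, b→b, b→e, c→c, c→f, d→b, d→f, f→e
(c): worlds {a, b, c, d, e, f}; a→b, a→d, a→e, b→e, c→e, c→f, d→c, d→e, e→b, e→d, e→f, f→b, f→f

(a)

The schema corresponds to density: ∀x ∀y (Rxy → ∃z (Rxz ∧ Rzy)).
(a): holds.
(b): fails — Rdf but no z with Rdz and Rzf.
(c): fails — Rdc but no z with Rdz and Rzc.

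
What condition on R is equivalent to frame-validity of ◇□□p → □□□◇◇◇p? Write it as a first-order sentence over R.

∀x ∀y ∀z ((xRy ∧ xR³z) → ∃w (yR²w ∧ zR³w))

This is a Sahlqvist (Geach-type) schema ◇^1□^2p → □^3◇^3p.
Minimal-valuation argument: fix x; take any y with xR^1y and any z with xR^3z. Set V(p) to the set of worlds R-reachable from y in exactly 2 steps. Then □^2p holds at y, so the antecedent holds at x; validity forces ◇^3p at z, giving a w with zR^3w and yR^2w.
First-order correspondent: ∀x ∀y ∀z ((xRy ∧ xR³z) → ∃w (yR²w ∧ zR³w)).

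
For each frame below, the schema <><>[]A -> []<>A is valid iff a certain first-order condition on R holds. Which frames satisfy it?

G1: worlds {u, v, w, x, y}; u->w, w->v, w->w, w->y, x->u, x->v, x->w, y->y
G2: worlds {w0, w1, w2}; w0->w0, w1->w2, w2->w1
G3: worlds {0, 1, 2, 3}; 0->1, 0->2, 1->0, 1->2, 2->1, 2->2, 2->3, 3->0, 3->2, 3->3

G3

The schema corresponds to a generalized confluence (Geach) condition: forall x forall y forall z ((x R^2 y & xRz) -> exists w (yRw & zRw)).
G1: fails — uR²v, uRw but no t with vRt and wRt.
G2: fails — w1R²w1, w1Rw2 but no w with w1Rw and w2Rw.
G3: condition met.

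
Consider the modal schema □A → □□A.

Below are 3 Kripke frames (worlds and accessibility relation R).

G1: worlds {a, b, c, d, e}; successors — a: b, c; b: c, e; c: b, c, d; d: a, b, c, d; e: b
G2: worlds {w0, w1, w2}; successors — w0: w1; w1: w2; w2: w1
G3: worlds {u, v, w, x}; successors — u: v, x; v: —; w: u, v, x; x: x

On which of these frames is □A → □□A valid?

Frame correspondent (Sahlqvist): ∀x ∀y ∀z (Rxy ∧ Ryz → Rxz) — i.e. transitivity.
G1: fails — Rbc and Rcd but not Rbd.
G2: fails — Rw1w2 and Rw2w1 but not Rw1w1.
G3: holds.
Valid on: G3.

G3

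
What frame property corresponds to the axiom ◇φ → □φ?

partial functionality

Suppose ◇φ→□φ is valid. Take Rxy, Rxz and set V(φ)={y}. Then ◇φ at x, so □φ at x, so φ at z, i.e. z=y.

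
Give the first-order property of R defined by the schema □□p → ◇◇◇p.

This is a Sahlqvist (Geach-type) schema ◇^0□^2p → □^0◇^3p.
First-order correspondent: ∀x ∃w (xR²w ∧ xR³w).

∀x ∃w (xR²w ∧ xR³w)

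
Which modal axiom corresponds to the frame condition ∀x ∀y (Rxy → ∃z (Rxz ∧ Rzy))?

This is density; the standard corresponding axiom is C4: □□p → □p.
Suppose □□p→□p is valid. Take Rxy and set V(p)={w : xR²w}. Then □□p at x, so □p at x, so p at y, i.e. ∃z(Rxz∧Rzy).

□□p → □p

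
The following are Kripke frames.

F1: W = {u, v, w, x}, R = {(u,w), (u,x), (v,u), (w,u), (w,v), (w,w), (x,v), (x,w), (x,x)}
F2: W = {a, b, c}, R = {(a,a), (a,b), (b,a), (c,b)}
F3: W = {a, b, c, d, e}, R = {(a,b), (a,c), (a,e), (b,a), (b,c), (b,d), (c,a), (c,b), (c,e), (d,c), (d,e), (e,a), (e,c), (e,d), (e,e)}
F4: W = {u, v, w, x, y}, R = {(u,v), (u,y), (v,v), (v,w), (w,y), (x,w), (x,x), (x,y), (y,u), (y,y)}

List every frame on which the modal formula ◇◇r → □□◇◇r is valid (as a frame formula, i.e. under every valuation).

This is the axiom for a generalized confluence (Geach) condition; its first-order frame correspondent is ∀x ∀y ∀z ((xR²y ∧ xR²z) → ∃w (y = w ∧ zR²w)).
F1: fails — uR²u, uR²v but no t with u=t and vR²t.
F2: ✓.
F3: fails — aR²d, aR²b but no w with d=w and bR²w.
F4: fails — uR²u, uR²v but no t with u=t and vR²t.

F2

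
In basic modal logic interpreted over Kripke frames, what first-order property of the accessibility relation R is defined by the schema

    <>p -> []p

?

partial functionality

This schema is the CD axiom.
It corresponds to partial functionality: forall x forall y forall z (Rxy & Rxz -> y = z).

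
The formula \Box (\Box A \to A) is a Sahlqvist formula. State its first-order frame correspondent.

shift-reflexivity

This schema is the T□ axiom.
Its frame correspondent is shift-reflexivity — \forall x \forall y (Rxy \to Ryy).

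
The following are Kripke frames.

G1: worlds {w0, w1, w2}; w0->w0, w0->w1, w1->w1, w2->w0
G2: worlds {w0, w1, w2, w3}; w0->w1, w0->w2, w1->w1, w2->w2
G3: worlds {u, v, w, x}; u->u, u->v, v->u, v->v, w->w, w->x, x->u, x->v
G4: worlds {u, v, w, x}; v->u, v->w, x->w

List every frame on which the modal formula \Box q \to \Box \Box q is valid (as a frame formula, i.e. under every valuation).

G2, G4

Frame correspondent (Sahlqvist): \forall x \forall y \forall z (Rxy \wedge Ryz \to Rxz) — i.e. transitivity.
G1: fails — Rw2w0 and Rw0w1 but not Rw2w1.
G2: holds.
G3: fails — Rwx and Rxu but not Rwu.
G4: holds.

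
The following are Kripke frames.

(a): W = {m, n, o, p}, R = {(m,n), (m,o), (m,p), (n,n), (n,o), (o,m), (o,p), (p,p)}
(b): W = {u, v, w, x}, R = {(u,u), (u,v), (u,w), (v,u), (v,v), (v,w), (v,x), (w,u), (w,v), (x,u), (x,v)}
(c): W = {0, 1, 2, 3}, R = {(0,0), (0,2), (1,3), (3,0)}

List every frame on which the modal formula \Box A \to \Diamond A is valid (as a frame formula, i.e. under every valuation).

(a), (b)

Frame correspondent (Sahlqvist): \forall x \exists y Rxy — i.e. seriality.
(a): satisfies the condition.
(b): satisfies the condition.
(c): fails — world 2 has no successor.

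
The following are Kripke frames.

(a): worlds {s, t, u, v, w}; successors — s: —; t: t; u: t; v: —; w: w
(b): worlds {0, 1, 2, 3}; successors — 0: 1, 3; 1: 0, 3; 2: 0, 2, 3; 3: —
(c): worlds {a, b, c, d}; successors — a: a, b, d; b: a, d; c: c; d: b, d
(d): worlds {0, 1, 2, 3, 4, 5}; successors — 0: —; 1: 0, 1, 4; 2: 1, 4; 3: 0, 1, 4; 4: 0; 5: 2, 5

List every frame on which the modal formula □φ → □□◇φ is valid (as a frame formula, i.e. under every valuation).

(a), (c)

Frame correspondent (Sahlqvist): ∀x ∀z (xR²z → ∃w (xRw ∧ zRw)) — i.e. a generalized confluence (Geach) condition.
(a): satisfies the condition.
(b): fails — 0R²3 but no w with 0Rw and 3Rw.
(c): satisfies the condition.
(d): fails — 1R²0 but no w with 1Rw and 0Rw.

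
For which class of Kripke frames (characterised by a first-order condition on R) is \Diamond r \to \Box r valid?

This is the CD axiom.
Its frame correspondent is partial functionality — \forall x \forall y \forall z (Rxy \wedge Rxz \to y = z).

Partial functionality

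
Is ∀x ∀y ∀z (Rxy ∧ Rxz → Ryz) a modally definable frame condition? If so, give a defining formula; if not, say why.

This is a Sahlqvist condition; the 5 axiom ◇p → □◇p defines it.
Suppose ◇p→□◇p is valid. Take Rxy, Rxz and set V(p)={y}. Then ◇p at x, so □◇p at x, so ◇p at z, so some w with Rzw has p; w=y, i.e. Rzy. By symmetry of the argument, Ryz.

Definable; ◇p → □◇p defines it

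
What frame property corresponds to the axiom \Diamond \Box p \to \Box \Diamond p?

Suppose ◇□p→□◇p is valid. Take Rxy, Rxz and set V(p)={w : Ryw}. Then □p at y so ◇□p at x, so □◇p at x, so ◇p at z, giving w with Rzw and Ryw.

convergence: \forall x \forall y \forall z (Rxy \wedge Rxz \to \exists w (Ryw \wedge Rzw))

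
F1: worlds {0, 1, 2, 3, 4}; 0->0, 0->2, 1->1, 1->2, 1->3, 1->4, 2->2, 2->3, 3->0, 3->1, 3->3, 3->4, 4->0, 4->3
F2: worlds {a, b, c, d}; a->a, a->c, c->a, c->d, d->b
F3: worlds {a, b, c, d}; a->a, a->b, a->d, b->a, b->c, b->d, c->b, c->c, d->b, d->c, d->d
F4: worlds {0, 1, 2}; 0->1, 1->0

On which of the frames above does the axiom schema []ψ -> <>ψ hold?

This is the axiom for seriality; its first-order frame correspondent is forall x exists y Rxy.
F1: ✓.
F2: fails — world b has no successor.
F3: ✓.
F4: fails — world 2 has no successor.
Valid on: F1, F3.

F1, F3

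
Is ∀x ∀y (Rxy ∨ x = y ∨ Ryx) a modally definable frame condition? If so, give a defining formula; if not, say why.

Not definable by any modal formula

If a class were modally definable it would be closed under disjoint unions (Goldblatt–Thomason).
Take 3 disjoint single-world reflexive frames: each is trivially connected, but their disjoint union has 3 worlds with no edge between distinct components, so it is not connected.
Hence connectedness of R is not modally definable.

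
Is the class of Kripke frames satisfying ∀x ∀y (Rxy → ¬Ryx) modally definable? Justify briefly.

No — not modally definable

If a class were modally definable it would be closed under surjective bounded morphisms (Goldblatt–Thomason).
The 5-cycle (worlds s,t,u,v,w with s→t→u→v→w→s) is asymmetric. Mapping every world to a single reflexive point • is a surjective bounded morphism, and the reflexive point is not asymmetric (R•• but asymmetry requires ¬R••).
Hence asymmetry is not modally definable.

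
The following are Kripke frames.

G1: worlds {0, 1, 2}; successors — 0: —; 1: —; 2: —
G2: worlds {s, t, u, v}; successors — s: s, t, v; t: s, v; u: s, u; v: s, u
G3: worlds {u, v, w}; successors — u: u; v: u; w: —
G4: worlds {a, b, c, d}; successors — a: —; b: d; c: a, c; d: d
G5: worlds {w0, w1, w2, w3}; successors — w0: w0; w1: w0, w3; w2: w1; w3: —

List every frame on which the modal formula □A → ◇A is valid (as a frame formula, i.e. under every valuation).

G2

The schema corresponds to seriality: ∀x ∃y Rxy.
G1: fails — world 0 has no successor.
G2: ✓.
G3: fails — world w has no successor.
G4: fails — world a has no successor.
G5: fails — world w3 has no successor.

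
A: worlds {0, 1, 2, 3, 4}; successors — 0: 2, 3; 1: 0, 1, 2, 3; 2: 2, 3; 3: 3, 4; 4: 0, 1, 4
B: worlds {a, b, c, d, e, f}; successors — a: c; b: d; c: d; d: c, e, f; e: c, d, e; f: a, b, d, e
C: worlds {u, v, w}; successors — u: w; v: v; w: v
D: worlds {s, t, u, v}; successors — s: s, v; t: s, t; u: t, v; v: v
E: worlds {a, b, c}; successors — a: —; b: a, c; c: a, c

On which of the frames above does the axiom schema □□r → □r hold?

A, D, E

This is the axiom for density; its first-order frame correspondent is ∀x ∀y (Rxy → ∃z (Rxz ∧ Rzy)).
A: ✓.
B: fails — Rcd but no z with Rcz and Rzd.
C: fails — Ruw but no z with Ruz and Rzw.
D: ✓.
E: ✓.
Valid on: A, D, E.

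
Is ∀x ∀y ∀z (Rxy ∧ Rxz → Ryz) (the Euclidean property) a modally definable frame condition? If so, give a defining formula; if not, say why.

Definable; ◇p → □◇p defines it

The condition is the Euclidean property. A defining modal formula is ◇p → □◇p.
Suppose ◇p→□◇p is valid. Take Rxy, Rxz and set V(p)={y}. Then ◇p at x, so □◇p at x, so ◇p at z, so some w with Rzw has p; w=y, i.e. Rzy. By symmetry of the argument, Ryz.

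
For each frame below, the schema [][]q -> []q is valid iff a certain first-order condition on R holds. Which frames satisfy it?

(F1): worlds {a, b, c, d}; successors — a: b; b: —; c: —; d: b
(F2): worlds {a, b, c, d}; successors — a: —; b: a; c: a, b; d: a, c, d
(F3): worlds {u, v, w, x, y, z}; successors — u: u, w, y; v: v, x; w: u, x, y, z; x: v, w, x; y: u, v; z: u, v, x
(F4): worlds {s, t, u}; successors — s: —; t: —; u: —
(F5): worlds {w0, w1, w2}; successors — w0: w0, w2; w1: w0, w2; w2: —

The schema corresponds to density: forall x forall y (Rxy -> exists z (Rxz & Rzy)).
(F1): fails — Rdb but no z with Rdz and Rzb.
(F2): fails — Rba but no z with Rbz and Rza.
(F3): fails — Rwz but no t with Rwt and Rtz.
(F4): holds.
(F5): holds.
Valid on: (F4), (F5).

(F4), (F5)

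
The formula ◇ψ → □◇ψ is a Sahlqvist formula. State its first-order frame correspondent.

the Euclidean property

Suppose ◇ψ→□◇ψ is valid. Take Rxy, Rxz and set V(ψ)={y}. Then ◇ψ at x, so □◇ψ at x, so ◇ψ at z, so some w with Rzw has ψ; w=y, i.e. Rzy. By symmetry of the argument, Ryz.
Conversely, any frame satisfying ∀x ∀y ∀z (Rxy ∧ Rxz → Ryz) validates the schema.
So the correspondent is the Euclidean property.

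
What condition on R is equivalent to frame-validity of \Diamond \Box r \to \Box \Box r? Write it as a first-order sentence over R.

\forall x \forall y \forall z ((xRy \wedge x R^2 z) \to \exists w (yRw \wedge z = w))

This is a Sahlqvist (Geach-type) schema ◇^1□^1r → □^2◇^0r.
Minimal-valuation argument: fix x; take any y with xR^1y and any z with xR^2z. Set V(r) to the set of worlds R-reachable from y in exactly 1 step. Then □^1r holds at y, so the antecedent holds at x; validity forces ◇^0r at z, giving a w with zR^0w and yR^1w.
First-order correspondent: \forall x \forall y \forall z ((xRy \wedge x R^2 z) \to \exists w (yRw \wedge z = w)).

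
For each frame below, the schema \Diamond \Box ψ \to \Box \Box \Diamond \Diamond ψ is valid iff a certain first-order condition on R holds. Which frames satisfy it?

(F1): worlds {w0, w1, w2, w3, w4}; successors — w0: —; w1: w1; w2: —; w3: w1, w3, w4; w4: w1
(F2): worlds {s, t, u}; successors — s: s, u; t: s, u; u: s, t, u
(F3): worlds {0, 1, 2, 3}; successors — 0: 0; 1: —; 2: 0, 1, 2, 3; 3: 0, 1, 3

(F1), (F2)

This is the axiom for a generalized confluence (Geach) condition; its first-order frame correspondent is \forall x \forall y \forall z ((xRy \wedge x R^2 z) \to \exists w (yRw \wedge z R^2 w)).
(F1): condition met.
(F2): condition met.
(F3): fails — 2R0, 2R²1 but no w with 0Rw and 1R²w.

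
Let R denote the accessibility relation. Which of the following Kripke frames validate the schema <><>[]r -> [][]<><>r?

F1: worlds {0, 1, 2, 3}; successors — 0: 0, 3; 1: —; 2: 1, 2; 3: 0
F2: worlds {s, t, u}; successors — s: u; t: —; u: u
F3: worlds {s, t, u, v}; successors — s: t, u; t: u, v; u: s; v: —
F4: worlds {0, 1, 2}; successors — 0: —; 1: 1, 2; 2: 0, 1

F2

This is the axiom for a generalized confluence (Geach) condition; its first-order frame correspondent is forall x forall y forall z ((x R^2 y & x R^2 z) -> exists w (yRw & z R^2 w)).
F1: fails — 2R²1, 2R²1 but no w with 1Rw and 1R²w.
F2: condition met.
F3: fails — sR²s, sR²v but no w with sRw and vR²w.
F4: fails — 1R²0, 1R²0 but no w with 0Rw and 0R²w.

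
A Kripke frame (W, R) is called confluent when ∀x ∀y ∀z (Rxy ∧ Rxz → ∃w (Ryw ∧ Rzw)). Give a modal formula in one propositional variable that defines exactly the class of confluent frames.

◇□p → □◇p

This is convergence; the standard corresponding axiom is .2: ◇□p → □◇p.
Suppose ◇□p→□◇p is valid. Take Rxy, Rxz and set V(p)={w : Ryw}. Then □p at y so ◇□p at x, so □◇p at x, so ◇p at z, giving w with Rzw and Ryw.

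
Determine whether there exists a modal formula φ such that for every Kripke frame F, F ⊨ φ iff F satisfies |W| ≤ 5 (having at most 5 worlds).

Not modally definable

Modal frame validity is preserved under disjoint unions.
Any modal formula valid on each of 6 disjoint one-world frames is valid on their disjoint union (validity is preserved under disjoint unions). Each one-world frame has |W|=1≤5, but the union has |W|=6.
So no modal formula (or set of formulas) defines exactly the |W|≤5 frames.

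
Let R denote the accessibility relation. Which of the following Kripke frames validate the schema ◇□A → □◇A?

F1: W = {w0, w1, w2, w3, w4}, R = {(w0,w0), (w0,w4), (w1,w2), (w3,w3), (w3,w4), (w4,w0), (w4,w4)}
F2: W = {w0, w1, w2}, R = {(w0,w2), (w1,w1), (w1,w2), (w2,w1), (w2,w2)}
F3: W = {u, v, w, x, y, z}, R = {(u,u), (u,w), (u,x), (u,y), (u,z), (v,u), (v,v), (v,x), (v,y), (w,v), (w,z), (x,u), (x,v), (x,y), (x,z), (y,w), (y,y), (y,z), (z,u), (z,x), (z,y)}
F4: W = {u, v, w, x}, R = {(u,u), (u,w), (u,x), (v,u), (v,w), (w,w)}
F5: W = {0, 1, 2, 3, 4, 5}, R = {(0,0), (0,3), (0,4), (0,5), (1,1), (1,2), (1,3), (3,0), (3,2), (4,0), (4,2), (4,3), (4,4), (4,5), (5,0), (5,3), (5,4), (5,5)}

F2

Frame correspondent (Sahlqvist): ∀x ∀y ∀z (Rxy ∧ Rxz → ∃w (Ryw ∧ Rzw)) — i.e. convergence.
F1: fails — Rw1w2 and Rw1w2 but w2 and w2 have no common successor.
F2: condition met.
F3: fails — Ruw and Ruz but w and z have no common successor.
F4: fails — Ruw and Rux but w and x have no common successor.
F5: fails — R12 and R12 but 2 and 2 have no common successor.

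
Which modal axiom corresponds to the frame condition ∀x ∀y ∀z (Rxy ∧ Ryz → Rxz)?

□s → □□s

The condition is transitivity. The 4 schema □s → □□s defines it.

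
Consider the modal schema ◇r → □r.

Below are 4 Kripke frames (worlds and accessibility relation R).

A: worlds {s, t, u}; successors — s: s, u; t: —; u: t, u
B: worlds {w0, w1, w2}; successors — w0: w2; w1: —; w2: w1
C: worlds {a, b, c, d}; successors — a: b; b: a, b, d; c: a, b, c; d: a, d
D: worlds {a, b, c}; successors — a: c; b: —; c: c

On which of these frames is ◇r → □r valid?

B, D

The schema corresponds to partial functionality: ∀x ∀y ∀z (Rxy ∧ Rxz → y = z).
A: fails — s sees both s and u.
B: condition met.
C: fails — b sees both a and b.
D: condition met.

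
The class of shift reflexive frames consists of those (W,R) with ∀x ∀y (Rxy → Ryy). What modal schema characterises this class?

A defining formula is □(□q → q) (the T□ axiom).
Suppose □(□q→q) is valid. Take Rxy and set V(q)={w : Ryw}. Then at y, □q holds; since □(□q→q) at x, □q→q at y, so q at y, i.e. Ryy.

□(□q → q)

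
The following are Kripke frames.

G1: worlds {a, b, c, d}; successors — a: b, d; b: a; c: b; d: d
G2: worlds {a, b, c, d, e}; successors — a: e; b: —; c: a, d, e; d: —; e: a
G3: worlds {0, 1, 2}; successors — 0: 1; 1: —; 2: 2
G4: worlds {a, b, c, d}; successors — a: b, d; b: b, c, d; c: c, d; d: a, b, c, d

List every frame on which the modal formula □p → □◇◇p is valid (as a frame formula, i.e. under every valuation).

The schema corresponds to a generalized confluence (Geach) condition: ∀x ∀z (xRz → ∃w (xRw ∧ zR²w)).
G1: holds.
G2: fails — cRd but no w with cRw and dR²w.
G3: fails — 0R1 but no w with 0Rw and 1R²w.
G4: holds.

G1, G4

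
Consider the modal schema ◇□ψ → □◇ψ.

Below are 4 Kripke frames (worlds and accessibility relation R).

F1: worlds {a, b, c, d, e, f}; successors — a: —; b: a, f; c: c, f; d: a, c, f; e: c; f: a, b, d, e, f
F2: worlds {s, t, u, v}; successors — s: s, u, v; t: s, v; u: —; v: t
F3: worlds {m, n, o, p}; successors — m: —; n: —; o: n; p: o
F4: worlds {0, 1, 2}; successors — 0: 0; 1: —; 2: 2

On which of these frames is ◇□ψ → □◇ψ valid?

This is the axiom for convergence; its first-order frame correspondent is ∀x ∀y ∀z (Rxy ∧ Rxz → ∃w (Ryw ∧ Rzw)).
F1: fails — Rbf and Rba but f and a have no common successor.
F2: fails — Rsv and Rsu but v and u have no common successor.
F3: fails — Ron and Ron but n and n have no common successor.
F4: condition met.
Valid on: F4.

F4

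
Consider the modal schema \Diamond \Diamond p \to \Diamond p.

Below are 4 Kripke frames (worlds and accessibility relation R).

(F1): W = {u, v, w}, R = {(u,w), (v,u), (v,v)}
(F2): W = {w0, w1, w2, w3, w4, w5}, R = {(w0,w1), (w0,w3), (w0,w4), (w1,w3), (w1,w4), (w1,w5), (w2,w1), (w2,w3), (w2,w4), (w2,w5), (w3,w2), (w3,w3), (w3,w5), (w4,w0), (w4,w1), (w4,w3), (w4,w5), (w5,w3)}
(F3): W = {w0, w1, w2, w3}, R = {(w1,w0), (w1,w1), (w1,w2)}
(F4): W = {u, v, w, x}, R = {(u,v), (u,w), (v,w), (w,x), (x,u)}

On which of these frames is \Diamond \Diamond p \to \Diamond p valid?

This is the axiom for transitivity; its first-order frame correspondent is \forall x \forall y \forall z (Rxy \wedge Ryz \to Rxz).
(F1): fails — Rvu and Ruw but not Rvw.
(F2): fails — Rw0w4 and Rw4w5 but not Rw0w5.
(F3): satisfies the condition.
(F4): fails — Ruw and Rwx but not Rux.

(F3)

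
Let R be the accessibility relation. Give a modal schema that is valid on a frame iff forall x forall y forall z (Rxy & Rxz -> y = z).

◇q → □q

A defining formula is ◇q → □q (the CD axiom).
Suppose ◇q→□q is valid. Take Rxy, Rxz and set V(q)={y}. Then ◇q at x, so □q at x, so q at z, i.e. z=y.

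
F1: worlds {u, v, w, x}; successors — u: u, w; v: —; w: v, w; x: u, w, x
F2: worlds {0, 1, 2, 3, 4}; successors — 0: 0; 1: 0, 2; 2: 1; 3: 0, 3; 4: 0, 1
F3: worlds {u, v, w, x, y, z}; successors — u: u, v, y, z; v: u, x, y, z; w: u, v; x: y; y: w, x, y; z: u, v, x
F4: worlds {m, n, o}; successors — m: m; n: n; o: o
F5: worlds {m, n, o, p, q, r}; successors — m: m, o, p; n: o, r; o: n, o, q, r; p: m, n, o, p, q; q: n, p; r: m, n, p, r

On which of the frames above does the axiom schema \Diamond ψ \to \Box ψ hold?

This is the axiom for partial functionality; its first-order frame correspondent is \forall x \forall y \forall z (Rxy \wedge Rxz \to y = z).
F1: fails — u sees both u and w.
F2: fails — 1 sees both 0 and 2.
F3: fails — u sees both u and v.
F4: condition met.
F5: fails — m sees both m and o.

F4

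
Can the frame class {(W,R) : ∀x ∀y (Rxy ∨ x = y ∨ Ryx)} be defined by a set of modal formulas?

No — not modally definable

Modal frame validity is preserved under disjoint unions.
Take 4 disjoint single-world reflexive frames: each is trivially connected, but their disjoint union has 4 worlds with no edge between distinct components, so it is not connected.
Hence connectedness of R is not modally definable.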